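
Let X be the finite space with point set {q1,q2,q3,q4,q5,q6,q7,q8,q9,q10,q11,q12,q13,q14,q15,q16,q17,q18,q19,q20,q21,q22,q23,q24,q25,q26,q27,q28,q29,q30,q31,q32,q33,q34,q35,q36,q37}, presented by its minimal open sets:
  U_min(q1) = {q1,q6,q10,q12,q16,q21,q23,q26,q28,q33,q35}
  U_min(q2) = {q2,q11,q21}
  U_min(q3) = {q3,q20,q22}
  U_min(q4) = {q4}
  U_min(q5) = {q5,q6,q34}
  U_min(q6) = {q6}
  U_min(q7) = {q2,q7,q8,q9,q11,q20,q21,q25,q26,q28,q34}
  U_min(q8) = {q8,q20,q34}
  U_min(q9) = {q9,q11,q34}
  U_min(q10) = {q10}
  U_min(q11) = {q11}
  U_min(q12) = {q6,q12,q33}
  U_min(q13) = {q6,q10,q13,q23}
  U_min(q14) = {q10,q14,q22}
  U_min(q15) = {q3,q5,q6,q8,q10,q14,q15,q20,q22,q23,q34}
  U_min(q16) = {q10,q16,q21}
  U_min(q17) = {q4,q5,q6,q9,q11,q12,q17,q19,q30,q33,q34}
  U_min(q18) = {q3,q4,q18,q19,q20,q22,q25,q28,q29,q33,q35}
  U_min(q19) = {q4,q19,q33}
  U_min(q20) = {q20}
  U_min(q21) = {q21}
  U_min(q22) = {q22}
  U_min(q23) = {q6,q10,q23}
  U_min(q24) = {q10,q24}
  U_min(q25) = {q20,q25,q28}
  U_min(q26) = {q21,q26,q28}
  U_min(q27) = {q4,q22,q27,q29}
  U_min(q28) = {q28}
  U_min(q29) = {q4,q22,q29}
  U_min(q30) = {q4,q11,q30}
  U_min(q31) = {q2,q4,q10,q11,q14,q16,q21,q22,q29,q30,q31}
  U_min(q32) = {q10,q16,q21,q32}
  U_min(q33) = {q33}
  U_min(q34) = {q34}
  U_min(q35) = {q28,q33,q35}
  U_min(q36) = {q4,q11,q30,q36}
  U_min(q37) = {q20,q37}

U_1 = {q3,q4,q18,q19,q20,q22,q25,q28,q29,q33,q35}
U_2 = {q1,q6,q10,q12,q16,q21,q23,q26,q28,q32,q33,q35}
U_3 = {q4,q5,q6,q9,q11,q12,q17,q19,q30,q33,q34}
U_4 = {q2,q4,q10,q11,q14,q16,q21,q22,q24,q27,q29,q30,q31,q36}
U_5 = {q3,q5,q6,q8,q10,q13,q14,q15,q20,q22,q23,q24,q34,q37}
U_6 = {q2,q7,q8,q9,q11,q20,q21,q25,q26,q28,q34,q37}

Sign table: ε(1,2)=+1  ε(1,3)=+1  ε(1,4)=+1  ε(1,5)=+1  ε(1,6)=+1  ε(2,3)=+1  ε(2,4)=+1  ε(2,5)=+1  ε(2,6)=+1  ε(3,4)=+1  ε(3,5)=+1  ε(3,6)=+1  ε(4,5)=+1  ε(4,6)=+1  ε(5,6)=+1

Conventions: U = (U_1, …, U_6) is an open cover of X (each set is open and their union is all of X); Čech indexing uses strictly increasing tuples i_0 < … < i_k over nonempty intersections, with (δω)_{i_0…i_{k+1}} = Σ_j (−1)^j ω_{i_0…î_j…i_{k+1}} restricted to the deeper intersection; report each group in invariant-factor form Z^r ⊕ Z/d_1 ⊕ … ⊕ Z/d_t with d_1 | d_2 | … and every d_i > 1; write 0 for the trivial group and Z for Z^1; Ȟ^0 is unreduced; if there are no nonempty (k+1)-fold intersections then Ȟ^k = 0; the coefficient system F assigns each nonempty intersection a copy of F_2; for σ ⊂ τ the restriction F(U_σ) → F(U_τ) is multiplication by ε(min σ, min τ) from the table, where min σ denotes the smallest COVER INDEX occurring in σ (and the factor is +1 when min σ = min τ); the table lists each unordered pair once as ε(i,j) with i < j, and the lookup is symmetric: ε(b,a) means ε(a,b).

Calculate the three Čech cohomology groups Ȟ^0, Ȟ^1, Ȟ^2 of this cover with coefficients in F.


Ȟ^0(U;F) ≅ Z/2; Ȟ^1(U;F) ≅ Z/2; Ȟ^2(U;F) ≅ Z/2

cover nerve:
  U12={q28,q33,q35} U13={q4,q19,q33} U14={q4,q22,q29} U15={q3,q20,q22} U16={q20,q25,q28} U23={q6,q12,q33} U24={q10,q16,q21} U25={q6,q10,q23} U26={q21,q26,q28} U34={q4,q11,q30} U35={q5,q6,q34} U36={q9,q11,q34} U45={q10,q14,q22,q24} U46={q2,q11,q21} U56={q8,q20,q34,q37}
  U123={q33} U126={q28} U134={q4} U145={q22} U156={q20} U235={q6} U245={q10} U246={q21} U346={q11} U356={q34}
C dims 6,15,10; δ0: rk_F2 5; δ1: rk_F2 9
Ȟ^0: (6−5)−0=1 ⇒ Z/2
Ȟ^1: (15−9)−5=1 ⇒ Z/2
Ȟ^2: (10−0)−9=1 ⇒ Z/2


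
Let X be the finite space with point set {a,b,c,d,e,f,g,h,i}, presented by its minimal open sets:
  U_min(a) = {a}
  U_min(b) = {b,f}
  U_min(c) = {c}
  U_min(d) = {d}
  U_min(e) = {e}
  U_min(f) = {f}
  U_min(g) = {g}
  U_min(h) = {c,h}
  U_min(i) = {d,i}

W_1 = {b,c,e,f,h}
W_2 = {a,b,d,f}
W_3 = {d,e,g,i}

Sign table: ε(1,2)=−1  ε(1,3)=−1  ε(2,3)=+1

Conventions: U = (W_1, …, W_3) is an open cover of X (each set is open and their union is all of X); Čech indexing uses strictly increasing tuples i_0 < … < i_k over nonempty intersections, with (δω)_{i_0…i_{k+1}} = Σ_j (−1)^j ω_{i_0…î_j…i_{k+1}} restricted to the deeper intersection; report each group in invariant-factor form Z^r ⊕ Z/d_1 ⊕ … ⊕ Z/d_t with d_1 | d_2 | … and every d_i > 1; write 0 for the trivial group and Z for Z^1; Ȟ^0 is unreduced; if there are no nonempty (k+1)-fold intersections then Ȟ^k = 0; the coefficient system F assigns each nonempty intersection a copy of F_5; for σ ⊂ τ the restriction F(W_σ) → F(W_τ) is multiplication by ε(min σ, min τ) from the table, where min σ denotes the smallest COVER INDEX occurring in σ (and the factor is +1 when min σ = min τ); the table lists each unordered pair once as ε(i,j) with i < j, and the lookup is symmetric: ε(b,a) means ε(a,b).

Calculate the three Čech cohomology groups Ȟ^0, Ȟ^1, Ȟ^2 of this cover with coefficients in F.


Ȟ^0(U;F) ≅ Z/5, Ȟ^1(U;F) ≅ Z/5 and Ȟ^2(U;F) ≅ 0

nerve simplices:
  W12={b,f} W13={e} W23={d}
C dims 3,3; δ0: rk_F5 2
degree 0: 3−2−0 = 1 → Ȟ^0 ≅ Z/5
degree 1: 3−0−2 = 1 → Ȟ^1 ≅ Z/5
degree 2: 0−0−0 = 0 → Ȟ^2 ≅ 0


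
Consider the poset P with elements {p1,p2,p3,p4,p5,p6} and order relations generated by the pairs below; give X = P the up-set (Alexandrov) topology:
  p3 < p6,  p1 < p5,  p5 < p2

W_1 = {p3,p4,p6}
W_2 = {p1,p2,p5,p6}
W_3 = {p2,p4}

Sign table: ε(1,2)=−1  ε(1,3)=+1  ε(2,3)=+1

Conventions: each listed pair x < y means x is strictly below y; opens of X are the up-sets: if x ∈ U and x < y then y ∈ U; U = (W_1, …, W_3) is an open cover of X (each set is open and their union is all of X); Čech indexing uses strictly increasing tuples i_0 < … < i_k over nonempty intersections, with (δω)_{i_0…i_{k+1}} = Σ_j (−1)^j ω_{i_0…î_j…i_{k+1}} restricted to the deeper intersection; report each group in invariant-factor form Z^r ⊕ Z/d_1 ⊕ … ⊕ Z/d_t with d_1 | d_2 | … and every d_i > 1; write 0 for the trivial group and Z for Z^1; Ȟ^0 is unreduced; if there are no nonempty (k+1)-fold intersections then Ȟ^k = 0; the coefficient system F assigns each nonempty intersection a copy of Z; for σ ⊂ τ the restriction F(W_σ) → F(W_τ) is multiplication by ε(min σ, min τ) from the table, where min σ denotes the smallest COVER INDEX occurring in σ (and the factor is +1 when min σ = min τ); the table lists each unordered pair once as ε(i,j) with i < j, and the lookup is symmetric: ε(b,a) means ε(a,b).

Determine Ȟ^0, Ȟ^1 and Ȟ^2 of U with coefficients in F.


nerve simplices:
  W12={p6} W13={p4} W23={p2}
C dims 3,3; δ0: rk 3, SNF 1^2·2
degree 0: 3−3−0 = 0 → Ȟ^0 ≅ 0
degree 1: 3−0−3 = 0 plus torsion [2] → Ȟ^1 ≅ Z/2
degree 2: 0−0−0 = 0 → Ȟ^2 ≅ 0

Ȟ^0 ≅ 0, Ȟ^1 ≅ Z/2 and Ȟ^2 ≅ 0


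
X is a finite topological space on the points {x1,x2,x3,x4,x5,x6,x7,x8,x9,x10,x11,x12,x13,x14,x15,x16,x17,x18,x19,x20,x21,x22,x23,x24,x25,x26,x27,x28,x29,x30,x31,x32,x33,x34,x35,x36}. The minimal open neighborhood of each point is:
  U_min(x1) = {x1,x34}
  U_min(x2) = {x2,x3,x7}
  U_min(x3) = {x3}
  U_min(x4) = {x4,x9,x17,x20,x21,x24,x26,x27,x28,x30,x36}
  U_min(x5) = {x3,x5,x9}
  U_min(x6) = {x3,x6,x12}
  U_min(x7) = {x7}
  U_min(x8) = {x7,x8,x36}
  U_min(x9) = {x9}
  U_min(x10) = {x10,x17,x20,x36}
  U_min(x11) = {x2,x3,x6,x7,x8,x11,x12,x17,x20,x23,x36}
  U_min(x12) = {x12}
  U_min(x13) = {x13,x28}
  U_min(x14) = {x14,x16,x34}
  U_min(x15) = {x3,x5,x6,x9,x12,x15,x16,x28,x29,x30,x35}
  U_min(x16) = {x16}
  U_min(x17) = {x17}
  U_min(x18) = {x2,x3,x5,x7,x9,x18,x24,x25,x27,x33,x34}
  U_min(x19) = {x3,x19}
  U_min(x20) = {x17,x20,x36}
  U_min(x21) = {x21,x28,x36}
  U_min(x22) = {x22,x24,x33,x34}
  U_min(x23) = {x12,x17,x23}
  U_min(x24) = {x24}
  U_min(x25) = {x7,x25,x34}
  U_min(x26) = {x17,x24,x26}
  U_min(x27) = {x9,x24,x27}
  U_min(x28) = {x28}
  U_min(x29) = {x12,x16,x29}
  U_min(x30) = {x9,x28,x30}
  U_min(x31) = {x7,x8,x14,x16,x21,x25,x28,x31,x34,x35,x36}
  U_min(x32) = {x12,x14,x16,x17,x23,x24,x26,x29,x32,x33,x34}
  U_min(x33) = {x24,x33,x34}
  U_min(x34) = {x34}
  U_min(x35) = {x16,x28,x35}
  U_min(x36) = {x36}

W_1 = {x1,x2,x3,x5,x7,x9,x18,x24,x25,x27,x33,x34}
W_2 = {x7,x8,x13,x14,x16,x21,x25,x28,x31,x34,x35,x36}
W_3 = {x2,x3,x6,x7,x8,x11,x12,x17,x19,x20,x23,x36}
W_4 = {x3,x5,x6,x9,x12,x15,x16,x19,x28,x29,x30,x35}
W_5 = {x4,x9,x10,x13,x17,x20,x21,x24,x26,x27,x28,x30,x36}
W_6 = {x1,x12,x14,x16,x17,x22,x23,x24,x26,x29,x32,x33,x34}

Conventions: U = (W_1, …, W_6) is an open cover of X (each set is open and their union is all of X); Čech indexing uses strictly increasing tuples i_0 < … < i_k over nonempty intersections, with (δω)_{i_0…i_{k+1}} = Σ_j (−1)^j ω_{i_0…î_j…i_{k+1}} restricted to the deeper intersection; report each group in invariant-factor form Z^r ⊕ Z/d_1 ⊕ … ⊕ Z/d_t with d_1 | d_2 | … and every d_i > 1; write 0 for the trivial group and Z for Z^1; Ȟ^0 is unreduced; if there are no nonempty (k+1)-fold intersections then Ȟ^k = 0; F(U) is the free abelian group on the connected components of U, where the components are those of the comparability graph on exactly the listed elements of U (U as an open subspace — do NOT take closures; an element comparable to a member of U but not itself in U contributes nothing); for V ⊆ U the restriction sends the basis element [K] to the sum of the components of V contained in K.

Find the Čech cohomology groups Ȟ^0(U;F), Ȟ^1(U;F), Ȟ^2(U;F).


Ȟ^0 ≅ Z, Ȟ^1 ≅ 0 and Ȟ^2 ≅ Z/2

intersection data:
  W12={x7,x25,x34} W13={x2,x3,x7} W14={x3,x5,x9} W15={x9,x24,x27} W16={x1,x24,x33,x34} W23={x7,x8,x36} W24={x16,x28,x35} W25={x13,x21,x28,x36} W26={x14,x16,x34} W34={x3,x6,x12,x19} W35={x17,x20,x36} W36={x12,x17,x23} W45={x9,x28,x30} W46={x12,x16,x29} W56={x17,x24,x26}
  W123={x7} W126={x34} W134={x3} W145={x9} W156={x24} W235={x36} W245={x28} W246={x16} W346={x12} W356={x17}
components per intersection:
  W1: {x1,x2,x3,x5,x7,x9,x18,x24,x25,x27,x33,x34}
  W2: {x7,x8,x13,x14,x16,x21,x25,x28,x31,x34,x35,x36}
  W3: {x2,x3,x6,x7,x8,x11,x12,x17,x19,x20,x23,x36}
  W4: {x3,x5,x6,x9,x12,x15,x16,x19,x28,x29,x30,x35}
  W5: {x4,x9,x10,x13,x17,x20,x21,x24,x26,x27,x28,x30,x36}
  W6: {x1,x12,x14,x16,x17,x22,x23,x24,x26,x29,x32,x33,x34}
  W12: {x7,x25,x34}
  W13: {x2,x3,x7}
  W14: {x3,x5,x9}
  W15: {x9,x24,x27}
  W16: {x1,x24,x33,x34}
  W23: {x7,x8,x36}
  W24: {x16,x28,x35}
  W25: {x13,x21,x28,x36}
  W26: {x14,x16,x34}
  W34: {x3,x6,x12,x19}
  W35: {x17,x20,x36}
  W36: {x12,x17,x23}
  W45: {x9,x28,x30}
  W46: {x12,x16,x29}
  W56: {x17,x24,x26}
  W123: {x7}
  W126: {x34}
  W134: {x3}
  W145: {x9}
  W156: {x24}
  W235: {x36}
  W245: {x28}
  W246: {x16}
  W346: {x12}
  W356: {x17}
C dims 6,15,10; δ0: rk 5, SNF 1^5; δ1: rk 10, SNF 1^9·2
Ȟ^0 = (6 − 5) − 0 = 1, so Ȟ^0 ≅ Z
Ȟ^1 = (15 − 10) − 5 = 0, so Ȟ^1 ≅ 0
Ȟ^2 = (10 − 0) − 10 = 0 plus torsion [2], so Ȟ^2 ≅ Z/2


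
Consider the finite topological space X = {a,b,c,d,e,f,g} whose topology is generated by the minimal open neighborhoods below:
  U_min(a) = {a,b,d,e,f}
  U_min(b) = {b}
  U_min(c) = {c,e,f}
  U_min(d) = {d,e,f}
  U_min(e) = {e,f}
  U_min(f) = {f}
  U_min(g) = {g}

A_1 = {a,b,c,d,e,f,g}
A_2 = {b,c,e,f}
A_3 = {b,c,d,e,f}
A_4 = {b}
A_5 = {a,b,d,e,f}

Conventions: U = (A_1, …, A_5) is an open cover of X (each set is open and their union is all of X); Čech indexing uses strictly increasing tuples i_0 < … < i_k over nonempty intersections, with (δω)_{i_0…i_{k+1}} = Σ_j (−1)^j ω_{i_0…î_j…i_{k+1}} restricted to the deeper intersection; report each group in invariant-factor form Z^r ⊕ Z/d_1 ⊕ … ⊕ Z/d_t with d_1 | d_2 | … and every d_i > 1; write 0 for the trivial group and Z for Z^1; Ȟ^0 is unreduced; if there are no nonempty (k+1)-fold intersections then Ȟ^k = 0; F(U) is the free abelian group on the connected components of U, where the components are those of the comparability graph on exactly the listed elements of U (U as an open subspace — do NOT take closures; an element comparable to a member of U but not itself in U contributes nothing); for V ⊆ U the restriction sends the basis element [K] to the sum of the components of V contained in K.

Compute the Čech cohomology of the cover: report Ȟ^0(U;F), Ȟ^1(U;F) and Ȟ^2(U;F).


nerve of the cover:
  A12={b,c,e,f} A13={b,c,d,e,f} A14={b} A15={a,b,d,e,f} A23={b,c,e,f} A24={b} A25={b,e,f} A34={b} A35={b,d,e,f} A45={b}
  A123={b,c,e,f} A124={b} A125={b,e,f} A134={b} A135={b,d,e,f} A145={b} A234={b} A235={b,e,f} A245={b} A345={b}
  A1234={b} A1235={b,e,f} A1245={b} A1345={b} A2345={b}
  A12345={b}
components per intersection:
  A1: {a,b,c,d,e,f} {g}
  A2: {b} {c,e,f}
  A3: {b} {c,d,e,f}
  A4: {b}
  A5: {a,b,d,e,f}
  A12: {b} {c,e,f}
  A13: {b} {c,d,e,f}
  A14: {b}
  A15: {a,b,d,e,f}
  A23: {b} {c,e,f}
  A24: {b}
  A25: {b} {e,f}
  A34: {b}
  A35: {b} {d,e,f}
  A45: {b}
  A123: {b} {c,e,f}
  A124: {b}
  A125: {b} {e,f}
  A134: {b}
  A135: {b} {d,e,f}
  A145: {b}
  A234: {b}
  A235: {b} {e,f}
  A245: {b}
  A345: {b}
  A1234: {b}
  A1235: {b} {e,f}
  A1245: {b}
  A1345: {b}
  A2345: {b}
  A12345: {b}
C dims 8,15,14,6; δ0: rk 6, SNF 1^6; δ1: rk 9, SNF 1^9; δ2: rk 5, SNF 1^5
Ȟ^0 = (8 − 6) − 0 = 2, so Ȟ^0 ≅ Z^2
Ȟ^1 = (15 − 9) − 6 = 0, so Ȟ^1 ≅ 0
Ȟ^2 = (14 − 5) − 9 = 0, so Ȟ^2 ≅ 0

Ȟ^0(U;F) ≅ Z^2, Ȟ^1(U;F) ≅ 0, Ȟ^2(U;F) ≅ 0


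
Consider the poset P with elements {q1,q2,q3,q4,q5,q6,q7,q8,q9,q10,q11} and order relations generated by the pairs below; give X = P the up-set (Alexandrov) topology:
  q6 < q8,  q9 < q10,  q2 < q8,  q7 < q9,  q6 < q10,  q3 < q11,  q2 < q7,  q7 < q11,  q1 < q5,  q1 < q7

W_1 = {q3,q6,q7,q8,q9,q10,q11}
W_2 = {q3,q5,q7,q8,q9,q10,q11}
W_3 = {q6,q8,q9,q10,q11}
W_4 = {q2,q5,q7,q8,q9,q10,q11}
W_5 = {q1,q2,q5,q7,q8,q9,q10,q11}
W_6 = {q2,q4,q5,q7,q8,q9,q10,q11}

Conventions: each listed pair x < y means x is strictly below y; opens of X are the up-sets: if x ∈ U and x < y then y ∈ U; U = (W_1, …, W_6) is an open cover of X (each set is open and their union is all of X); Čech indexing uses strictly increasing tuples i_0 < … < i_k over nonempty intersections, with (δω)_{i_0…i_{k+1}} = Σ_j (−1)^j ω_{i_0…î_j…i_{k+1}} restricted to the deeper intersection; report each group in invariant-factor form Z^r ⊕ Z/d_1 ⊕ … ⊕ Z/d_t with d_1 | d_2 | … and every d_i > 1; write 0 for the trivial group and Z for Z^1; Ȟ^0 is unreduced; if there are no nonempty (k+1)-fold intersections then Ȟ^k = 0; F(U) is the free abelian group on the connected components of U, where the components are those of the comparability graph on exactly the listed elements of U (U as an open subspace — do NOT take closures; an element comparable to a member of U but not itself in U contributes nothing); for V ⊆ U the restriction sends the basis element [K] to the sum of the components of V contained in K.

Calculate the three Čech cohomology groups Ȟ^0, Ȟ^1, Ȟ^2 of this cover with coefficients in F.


nerve simplices:
  W12={q3,q7,q8,q9,q10,q11} W13={q6,q8,q9,q10,q11} W14={q7,q8,q9,q10,q11} W15={q7,q8,q9,q10,q11} W16={q7,q8,q9,q10,q11} W23={q8,q9,q10,q11} W24={q5,q7,q8,q9,q10,q11} W25={q5,q7,q8,q9,q10,q11} W26={q5,q7,q8,q9,q10,q11} W34={q8,q9,q10,q11} W35={q8,q9,q10,q11} W36={q8,q9,q10,q11} W45={q2,q5,q7,q8,q9,q10,q11} W46={q2,q5,q7,q8,q9,q10,q11} W56={q2,q5,q7,q8,q9,q10,q11}
  W123={q8,q9,q10,q11} W124={q7,q8,q9,q10,q11} W125={q7,q8,q9,q10,q11} W126={q7,q8,q9,q10,q11} W134={q8,q9,q10,q11} W135={q8,q9,q10,q11} W136={q8,q9,q10,q11} W145={q7,q8,q9,q10,q11} W146={q7,q8,q9,q10,q11} W156={q7,q8,q9,q10,q11} W234={q8,q9,q10,q11} W235={q8,q9,q10,q11} W236={q8,q9,q10,q11} W245={q5,q7,q8,q9,q10,q11} W246={q5,q7,q8,q9,q10,q11} W256={q5,q7,q8,q9,q10,q11} W345={q8,q9,q10,q11} W346={q8,q9,q10,q11} W356={q8,q9,q10,q11} W456={q2,q5,q7,q8,q9,q10,q11}
  W1234={q8,q9,q10,q11} W1235={q8,q9,q10,q11} W1236={q8,q9,q10,q11} W1245={q7,q8,q9,q10,q11} W1246={q7,q8,q9,q10,q11} W1256={q7,q8,q9,q10,q11} W1345={q8,q9,q10,q11} W1346={q8,q9,q10,q11} W1356={q8,q9,q10,q11} W1456={q7,q8,q9,q10,q11} W2345={q8,q9,q10,q11} W2346={q8,q9,q10,q11} W2356={q8,q9,q10,q11} W2456={q5,q7,q8,q9,q10,q11} W3456={q8,q9,q10,q11}
  W12345={q8,q9,q10,q11} W12346={q8,q9,q10,q11} W12356={q8,q9,q10,q11} W12456={q7,q8,q9,q10,q11} W13456={q8,q9,q10,q11} W23456={q8,q9,q10,q11}
  W123456={q8,q9,q10,q11}
components per intersection:
  W1: {q3,q6,q7,q8,q9,q10,q11}
  W2: {q3,q7,q9,q10,q11} {q5} {q8}
  W3: {q6,q8,q9,q10} {q11}
  W4: {q2,q7,q8,q9,q10,q11} {q5}
  W5: {q1,q2,q5,q7,q8,q9,q10,q11}
  W6: {q2,q7,q8,q9,q10,q11} {q4} {q5}
  W12: {q3,q7,q9,q10,q11} {q8}
  W13: {q6,q8,q9,q10} {q11}
  W14: {q7,q9,q10,q11} {q8}
  W15: {q7,q9,q10,q11} {q8}
  W16: {q7,q9,q10,q11} {q8}
  W23: {q8} {q9,q10} {q11}
  W24: {q5} {q7,q9,q10,q11} {q8}
  W25: {q5} {q7,q9,q10,q11} {q8}
  W26: {q5} {q7,q9,q10,q11} {q8}
  W34: {q8} {q9,q10} {q11}
  W35: {q8} {q9,q10} {q11}
  W36: {q8} {q9,q10} {q11}
  W45: {q2,q7,q8,q9,q10,q11} {q5}
  W46: {q2,q7,q8,q9,q10,q11} {q5}
  W56: {q2,q7,q8,q9,q10,q11} {q5}
  W123: {q8} {q9,q10} {q11}
  W124: {q7,q9,q10,q11} {q8}
  W125: {q7,q9,q10,q11} {q8}
  W126: {q7,q9,q10,q11} {q8}
  W134: {q8} {q9,q10} {q11}
  W135: {q8} {q9,q10} {q11}
  W136: {q8} {q9,q10} {q11}
  W145: {q7,q9,q10,q11} {q8}
  W146: {q7,q9,q10,q11} {q8}
  W156: {q7,q9,q10,q11} {q8}
  W234: {q8} {q9,q10} {q11}
  W235: {q8} {q9,q10} {q11}
  W236: {q8} {q9,q10} {q11}
  W245: {q5} {q7,q9,q10,q11} {q8}
  W246: {q5} {q7,q9,q10,q11} {q8}
  W256: {q5} {q7,q9,q10,q11} {q8}
  W345: {q8} {q9,q10} {q11}
  W346: {q8} {q9,q10} {q11}
  W356: {q8} {q9,q10} {q11}
  W456: {q2,q7,q8,q9,q10,q11} {q5}
  W1234: {q8} {q9,q10} {q11}
  W1235: {q8} {q9,q10} {q11}
  W1236: {q8} {q9,q10} {q11}
  W1245: {q7,q9,q10,q11} {q8}
  W1246: {q7,q9,q10,q11} {q8}
  W1256: {q7,q9,q10,q11} {q8}
  W1345: {q8} {q9,q10} {q11}
  W1346: {q8} {q9,q10} {q11}
  W1356: {q8} {q9,q10} {q11}
  W1456: {q7,q9,q10,q11} {q8}
  W2345: {q8} {q9,q10} {q11}
  W2346: {q8} {q9,q10} {q11}
  W2356: {q8} {q9,q10} {q11}
  W2456: {q5} {q7,q9,q10,q11} {q8}
  W3456: {q8} {q9,q10} {q11}
  W12345: {q8} {q9,q10} {q11}
  W12346: {q8} {q9,q10} {q11}
  W12356: {q8} {q9,q10} {q11}
  W12456: {q7,q9,q10,q11} {q8}
  W13456: {q8} {q9,q10} {q11}
  W23456: {q8} {q9,q10} {q11}
  W123456: {q8} {q9,q10} {q11}
C dims 12,37,53,41; δ0: rk 10, SNF 1^10; δ1: rk 26, SNF 1^26; δ2: rk 27, SNF 1^27
degree 0: 12−10−0 = 2 → Ȟ^0 ≅ Z^2
degree 1: 37−26−10 = 1 → Ȟ^1 ≅ Z
degree 2: 53−27−26 = 0 → Ȟ^2 ≅ 0

Ȟ^0 ≅ Z^2; Ȟ^1 ≅ Z; Ȟ^2 ≅ 0


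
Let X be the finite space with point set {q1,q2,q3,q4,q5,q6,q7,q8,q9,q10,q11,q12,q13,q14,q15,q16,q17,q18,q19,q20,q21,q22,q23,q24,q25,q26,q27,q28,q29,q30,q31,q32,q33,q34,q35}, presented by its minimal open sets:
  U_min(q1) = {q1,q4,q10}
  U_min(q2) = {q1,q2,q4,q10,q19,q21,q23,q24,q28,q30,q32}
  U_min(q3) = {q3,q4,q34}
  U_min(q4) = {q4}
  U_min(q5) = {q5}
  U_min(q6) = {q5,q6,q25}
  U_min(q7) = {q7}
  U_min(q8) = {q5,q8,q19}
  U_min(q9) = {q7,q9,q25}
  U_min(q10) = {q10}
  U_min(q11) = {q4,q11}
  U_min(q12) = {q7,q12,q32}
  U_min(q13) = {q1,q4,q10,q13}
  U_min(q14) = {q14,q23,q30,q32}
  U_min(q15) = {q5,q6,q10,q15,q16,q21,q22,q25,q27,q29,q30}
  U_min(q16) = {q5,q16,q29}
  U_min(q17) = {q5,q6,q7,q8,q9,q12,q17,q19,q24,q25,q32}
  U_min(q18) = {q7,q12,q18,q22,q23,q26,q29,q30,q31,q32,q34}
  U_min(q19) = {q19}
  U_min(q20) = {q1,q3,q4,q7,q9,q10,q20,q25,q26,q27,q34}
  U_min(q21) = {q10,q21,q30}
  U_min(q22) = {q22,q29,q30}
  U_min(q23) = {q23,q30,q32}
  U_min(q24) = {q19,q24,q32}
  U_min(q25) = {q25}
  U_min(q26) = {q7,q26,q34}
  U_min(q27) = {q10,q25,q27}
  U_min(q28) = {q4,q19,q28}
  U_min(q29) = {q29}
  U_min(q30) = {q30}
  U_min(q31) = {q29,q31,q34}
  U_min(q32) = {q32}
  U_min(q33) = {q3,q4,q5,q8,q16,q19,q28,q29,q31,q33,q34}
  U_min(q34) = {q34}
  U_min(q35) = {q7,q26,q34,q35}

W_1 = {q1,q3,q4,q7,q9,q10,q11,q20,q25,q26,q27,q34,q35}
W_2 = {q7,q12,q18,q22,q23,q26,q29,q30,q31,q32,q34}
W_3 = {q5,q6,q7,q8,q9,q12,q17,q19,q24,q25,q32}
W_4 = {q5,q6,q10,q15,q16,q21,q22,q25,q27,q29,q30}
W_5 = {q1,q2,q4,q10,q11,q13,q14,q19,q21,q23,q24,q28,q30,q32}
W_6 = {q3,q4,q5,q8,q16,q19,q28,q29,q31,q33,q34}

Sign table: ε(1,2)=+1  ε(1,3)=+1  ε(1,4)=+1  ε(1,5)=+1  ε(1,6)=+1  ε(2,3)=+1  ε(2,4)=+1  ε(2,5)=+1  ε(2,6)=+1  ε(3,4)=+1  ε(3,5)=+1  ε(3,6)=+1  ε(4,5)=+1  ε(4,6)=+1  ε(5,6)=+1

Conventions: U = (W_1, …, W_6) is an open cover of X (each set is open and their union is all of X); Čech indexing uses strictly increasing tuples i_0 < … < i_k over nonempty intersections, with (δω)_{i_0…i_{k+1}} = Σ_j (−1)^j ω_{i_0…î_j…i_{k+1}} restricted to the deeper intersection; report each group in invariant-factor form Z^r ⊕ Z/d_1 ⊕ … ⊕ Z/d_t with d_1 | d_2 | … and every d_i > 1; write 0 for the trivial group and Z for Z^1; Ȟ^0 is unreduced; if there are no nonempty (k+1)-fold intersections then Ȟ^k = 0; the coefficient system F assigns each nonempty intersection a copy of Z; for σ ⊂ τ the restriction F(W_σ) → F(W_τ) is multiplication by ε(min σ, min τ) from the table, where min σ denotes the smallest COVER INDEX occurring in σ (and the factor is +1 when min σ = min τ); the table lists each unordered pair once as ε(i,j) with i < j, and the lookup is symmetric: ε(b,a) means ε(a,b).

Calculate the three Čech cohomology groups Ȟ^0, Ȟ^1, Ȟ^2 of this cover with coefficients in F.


nonempty intersections:
  W12={q7,q26,q34} W13={q7,q9,q25} W14={q10,q25,q27} W15={q1,q4,q10,q11} W16={q3,q4,q34} W23={q7,q12,q32} W24={q22,q29,q30} W25={q23,q30,q32} W26={q29,q31,q34} W34={q5,q6,q25} W35={q19,q24,q32} W36={q5,q8,q19} W45={q10,q21,q30} W46={q5,q16,q29} W56={q4,q19,q28}
  W123={q7} W126={q34} W134={q25} W145={q10} W156={q4} W235={q32} W245={q30} W246={q29} W346={q5} W356={q19}
C dims 6,15,10; δ0: rk 5, SNF 1^5; δ1: rk 10, SNF 1^9·2
Ȟ^0: (6−5)−0=1 ⇒ Z
Ȟ^1: (15−10)−5=0 ⇒ 0
Ȟ^2: (10−0)−10=0 plus torsion [2] ⇒ Z/2

Ȟ^0 ≅ Z, Ȟ^1 ≅ 0 and Ȟ^2 ≅ Z/2


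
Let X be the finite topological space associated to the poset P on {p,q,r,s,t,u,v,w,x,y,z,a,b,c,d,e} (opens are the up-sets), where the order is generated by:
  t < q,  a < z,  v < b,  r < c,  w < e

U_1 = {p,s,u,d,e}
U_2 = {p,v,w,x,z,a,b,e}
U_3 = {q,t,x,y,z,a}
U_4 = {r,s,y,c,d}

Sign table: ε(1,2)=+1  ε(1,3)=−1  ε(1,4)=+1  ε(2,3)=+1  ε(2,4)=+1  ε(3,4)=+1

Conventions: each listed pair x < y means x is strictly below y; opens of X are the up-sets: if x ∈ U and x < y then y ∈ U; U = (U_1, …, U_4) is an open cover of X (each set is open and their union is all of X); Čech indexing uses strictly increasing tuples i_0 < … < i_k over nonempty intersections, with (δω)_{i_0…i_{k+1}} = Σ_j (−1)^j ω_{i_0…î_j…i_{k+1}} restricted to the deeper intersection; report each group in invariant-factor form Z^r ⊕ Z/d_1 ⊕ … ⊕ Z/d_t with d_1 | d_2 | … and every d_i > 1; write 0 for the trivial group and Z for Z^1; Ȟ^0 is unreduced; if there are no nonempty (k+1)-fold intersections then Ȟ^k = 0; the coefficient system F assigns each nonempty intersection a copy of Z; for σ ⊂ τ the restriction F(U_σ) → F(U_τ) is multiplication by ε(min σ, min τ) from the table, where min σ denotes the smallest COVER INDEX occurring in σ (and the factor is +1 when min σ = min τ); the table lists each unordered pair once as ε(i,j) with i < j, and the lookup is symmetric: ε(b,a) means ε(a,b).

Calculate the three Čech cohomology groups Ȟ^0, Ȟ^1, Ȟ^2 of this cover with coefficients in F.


Ȟ^0 = Z,  Ȟ^1 = Z,  Ȟ^2 = 0

nerve simplices:
  U12={p,e} U14={s,d} U23={x,z,a} U34={y}
C dims 4,4; δ0: rk 3, SNF 1^3
degree 0: 4−3−0 = 1 → Ȟ^0 ≅ Z
degree 1: 4−0−3 = 1 → Ȟ^1 ≅ Z
degree 2: 0−0−0 = 0 → Ȟ^2 ≅ 0


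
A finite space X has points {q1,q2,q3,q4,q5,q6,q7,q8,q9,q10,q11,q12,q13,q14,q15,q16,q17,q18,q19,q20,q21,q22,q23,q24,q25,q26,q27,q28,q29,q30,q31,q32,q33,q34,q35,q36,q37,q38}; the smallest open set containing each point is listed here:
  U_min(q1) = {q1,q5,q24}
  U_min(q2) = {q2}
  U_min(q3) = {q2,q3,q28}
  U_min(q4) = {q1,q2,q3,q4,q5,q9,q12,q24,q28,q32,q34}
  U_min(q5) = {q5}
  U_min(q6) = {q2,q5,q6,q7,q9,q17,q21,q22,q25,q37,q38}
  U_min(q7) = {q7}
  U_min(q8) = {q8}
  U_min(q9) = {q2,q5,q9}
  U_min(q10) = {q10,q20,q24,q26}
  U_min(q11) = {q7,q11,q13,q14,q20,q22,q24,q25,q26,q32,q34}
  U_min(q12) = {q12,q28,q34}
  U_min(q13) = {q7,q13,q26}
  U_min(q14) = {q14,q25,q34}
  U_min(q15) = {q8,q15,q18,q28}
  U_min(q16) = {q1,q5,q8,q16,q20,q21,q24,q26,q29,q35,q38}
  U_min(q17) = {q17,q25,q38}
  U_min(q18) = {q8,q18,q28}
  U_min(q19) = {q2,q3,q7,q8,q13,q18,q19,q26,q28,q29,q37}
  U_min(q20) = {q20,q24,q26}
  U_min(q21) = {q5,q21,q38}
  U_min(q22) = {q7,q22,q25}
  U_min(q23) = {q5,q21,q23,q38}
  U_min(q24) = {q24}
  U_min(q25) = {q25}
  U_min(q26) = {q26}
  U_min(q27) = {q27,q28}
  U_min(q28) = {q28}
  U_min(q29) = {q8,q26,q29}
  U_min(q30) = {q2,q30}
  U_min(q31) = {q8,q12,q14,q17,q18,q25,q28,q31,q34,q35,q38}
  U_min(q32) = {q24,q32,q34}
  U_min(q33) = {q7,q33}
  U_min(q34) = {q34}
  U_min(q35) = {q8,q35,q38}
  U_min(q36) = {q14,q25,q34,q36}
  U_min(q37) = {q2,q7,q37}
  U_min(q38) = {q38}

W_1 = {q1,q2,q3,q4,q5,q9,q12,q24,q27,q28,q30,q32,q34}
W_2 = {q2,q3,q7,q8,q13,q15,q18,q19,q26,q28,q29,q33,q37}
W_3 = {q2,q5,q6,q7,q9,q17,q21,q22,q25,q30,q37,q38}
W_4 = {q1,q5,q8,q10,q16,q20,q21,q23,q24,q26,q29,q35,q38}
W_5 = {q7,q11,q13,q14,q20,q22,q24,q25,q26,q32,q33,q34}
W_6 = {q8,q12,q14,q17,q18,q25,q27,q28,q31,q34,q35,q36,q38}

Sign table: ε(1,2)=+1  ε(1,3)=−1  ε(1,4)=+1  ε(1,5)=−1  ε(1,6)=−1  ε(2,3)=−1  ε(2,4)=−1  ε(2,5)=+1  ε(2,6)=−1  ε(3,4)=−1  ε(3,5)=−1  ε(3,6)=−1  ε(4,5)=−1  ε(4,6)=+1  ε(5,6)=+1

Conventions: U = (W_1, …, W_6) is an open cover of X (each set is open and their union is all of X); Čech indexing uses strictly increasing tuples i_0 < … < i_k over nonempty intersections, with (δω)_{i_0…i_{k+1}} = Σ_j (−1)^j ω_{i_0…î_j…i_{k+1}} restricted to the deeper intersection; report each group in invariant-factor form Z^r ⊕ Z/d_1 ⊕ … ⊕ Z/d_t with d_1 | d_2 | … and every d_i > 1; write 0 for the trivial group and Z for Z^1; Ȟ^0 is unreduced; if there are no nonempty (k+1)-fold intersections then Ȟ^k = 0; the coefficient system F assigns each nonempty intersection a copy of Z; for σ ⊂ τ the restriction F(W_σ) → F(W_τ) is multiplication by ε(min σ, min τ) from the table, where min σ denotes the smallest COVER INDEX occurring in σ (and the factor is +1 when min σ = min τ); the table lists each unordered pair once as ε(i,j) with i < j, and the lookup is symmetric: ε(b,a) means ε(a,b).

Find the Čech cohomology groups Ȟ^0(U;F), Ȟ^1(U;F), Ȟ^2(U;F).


nonempty overlaps:
  W12={q2,q3,q28} W13={q2,q5,q9,q30} W14={q1,q5,q24} W15={q24,q32,q34} W16={q12,q27,q28,q34} W23={q2,q7,q37} W24={q8,q26,q29} W25={q7,q13,q26,q33} W26={q8,q18,q28} W34={q5,q21,q38} W35={q7,q22,q25} W36={q17,q25,q38} W45={q20,q24,q26} W46={q8,q35,q38} W56={q14,q25,q34}
  W123={q2} W126={q28} W134={q5} W145={q24} W156={q34} W235={q7} W245={q26} W246={q8} W346={q38} W356={q25}
C dims 6,15,10; δ0: rk 6, SNF 1^5·2; δ1: rk 9, SNF 1^9
degree 0: 6−6−0 = 0 → Ȟ^0 ≅ 0
degree 1: 15−9−6 = 0 plus torsion [2] → Ȟ^1 ≅ Z/2
degree 2: 10−0−9 = 1 → Ȟ^2 ≅ Z

Ȟ^0 = 0, Ȟ^1 = Z/2, Ȟ^2 = Z


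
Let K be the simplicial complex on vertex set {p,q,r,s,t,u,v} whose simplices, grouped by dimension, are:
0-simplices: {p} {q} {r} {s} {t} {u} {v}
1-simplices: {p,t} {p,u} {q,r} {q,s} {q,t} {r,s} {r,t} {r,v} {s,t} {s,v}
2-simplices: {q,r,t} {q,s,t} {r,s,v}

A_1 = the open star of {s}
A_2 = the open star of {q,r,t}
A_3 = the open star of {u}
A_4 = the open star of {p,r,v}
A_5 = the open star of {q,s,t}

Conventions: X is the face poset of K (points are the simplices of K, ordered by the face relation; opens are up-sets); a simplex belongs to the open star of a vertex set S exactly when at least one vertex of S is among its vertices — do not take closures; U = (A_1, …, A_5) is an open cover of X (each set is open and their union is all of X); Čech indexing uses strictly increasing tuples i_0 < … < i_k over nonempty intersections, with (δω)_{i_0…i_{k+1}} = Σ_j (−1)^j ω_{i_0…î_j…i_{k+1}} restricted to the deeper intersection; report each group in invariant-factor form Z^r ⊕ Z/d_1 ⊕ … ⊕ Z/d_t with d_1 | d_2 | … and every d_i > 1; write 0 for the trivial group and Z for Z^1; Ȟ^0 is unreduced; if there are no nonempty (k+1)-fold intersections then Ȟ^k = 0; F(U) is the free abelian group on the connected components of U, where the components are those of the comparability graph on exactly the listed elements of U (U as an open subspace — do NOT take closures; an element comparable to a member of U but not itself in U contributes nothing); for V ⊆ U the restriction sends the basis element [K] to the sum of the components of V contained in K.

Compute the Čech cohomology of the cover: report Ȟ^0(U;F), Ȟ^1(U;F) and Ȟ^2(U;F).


cover nerve:
  A1={{s},{q,s},{r,s},{s,t},{s,v},{q,s,t},{r,s,v}} A2={{q},{r},{t},{p,t},{q,r},{q,s},{q,t},{r,s},{r,t},{r,v},{s,t},{q,r,t},{q,s,t},{r,s,v}} A3={{u},{p,u}} A4={{p},{r},{v},{p,t},{p,u},{q,r},{r,s},{r,t},{r,v},{s,v},{q,r,t},{r,s,v}} A5={{q},{s},{t},{p,t},{q,r},{q,s},{q,t},{r,s},{r,t},{s,t},{s,v},{q,r,t},{q,s,t},{r,s,v}}
  A12={{q,s},{r,s},{s,t},{q,s,t},{r,s,v}} A14={{r,s},{s,v},{r,s,v}} A15={{s},{q,s},{r,s},{s,t},{s,v},{q,s,t},{r,s,v}} A24={{r},{p,t},{q,r},{r,s},{r,t},{r,v},{q,r,t},{r,s,v}} A25={{q},{t},{p,t},{q,r},{q,s},{q,t},{r,s},{r,t},{s,t},{q,r,t},{q,s,t},{r,s,v}} A34={{p,u}} A45={{p,t},{q,r},{r,s},{r,t},{s,v},{q,r,t},{r,s,v}}
  A124={{r,s},{r,s,v}} A125={{q,s},{r,s},{s,t},{q,s,t},{r,s,v}} A145={{r,s},{s,v},{r,s,v}} A245={{p,t},{q,r},{r,s},{r,t},{q,r,t},{r,s,v}}
  A1245={{r,s},{r,s,v}}
components per intersection:
  A1: {{s},{q,s},{r,s},{s,t},{s,v},{q,s,t},{r,s,v}}
  A2: {{q},{r},{t},{p,t},{q,r},{q,s},{q,t},{r,s},{r,t},{r,v},{s,t},{q,r,t},{q,s,t},{r,s,v}}
  A3: {{u},{p,u}}
  A4: {{p},{p,t},{p,u}} {{r},{v},{q,r},{r,s},{r,t},{r,v},{s,v},{q,r,t},{r,s,v}}
  A5: {{q},{s},{t},{p,t},{q,r},{q,s},{q,t},{r,s},{r,t},{s,t},{s,v},{q,r,t},{q,s,t},{r,s,v}}
  A12: {{q,s},{s,t},{q,s,t}} {{r,s},{r,s,v}}
  A14: {{r,s},{s,v},{r,s,v}}
  A15: {{s},{q,s},{r,s},{s,t},{s,v},{q,s,t},{r,s,v}}
  A24: {{r},{q,r},{r,s},{r,t},{r,v},{q,r,t},{r,s,v}} {{p,t}}
  A25: {{q},{t},{p,t},{q,r},{q,s},{q,t},{r,t},{s,t},{q,r,t},{q,s,t}} {{r,s},{r,s,v}}
  A34: {{p,u}}
  A45: {{p,t}} {{q,r},{r,t},{q,r,t}} {{r,s},{s,v},{r,s,v}}
  A124: {{r,s},{r,s,v}}
  A125: {{q,s},{s,t},{q,s,t}} {{r,s},{r,s,v}}
  A145: {{r,s},{s,v},{r,s,v}}
  A245: {{p,t}} {{q,r},{r,t},{q,r,t}} {{r,s},{r,s,v}}
  A1245: {{r,s},{r,s,v}}
C dims 6,12,7,1; δ0: rk 5, SNF 1^5; δ1: rk 6, SNF 1^6; δ2: rk 1, SNF 1^1
Ȟ^0: (6−5)−0=1 ⇒ Z
Ȟ^1: (12−6)−5=1 ⇒ Z
Ȟ^2: (7−1)−6=0 ⇒ 0

Ȟ^0(U;F) ≅ Z, Ȟ^1(U;F) ≅ Z and Ȟ^2(U;F) ≅ 0


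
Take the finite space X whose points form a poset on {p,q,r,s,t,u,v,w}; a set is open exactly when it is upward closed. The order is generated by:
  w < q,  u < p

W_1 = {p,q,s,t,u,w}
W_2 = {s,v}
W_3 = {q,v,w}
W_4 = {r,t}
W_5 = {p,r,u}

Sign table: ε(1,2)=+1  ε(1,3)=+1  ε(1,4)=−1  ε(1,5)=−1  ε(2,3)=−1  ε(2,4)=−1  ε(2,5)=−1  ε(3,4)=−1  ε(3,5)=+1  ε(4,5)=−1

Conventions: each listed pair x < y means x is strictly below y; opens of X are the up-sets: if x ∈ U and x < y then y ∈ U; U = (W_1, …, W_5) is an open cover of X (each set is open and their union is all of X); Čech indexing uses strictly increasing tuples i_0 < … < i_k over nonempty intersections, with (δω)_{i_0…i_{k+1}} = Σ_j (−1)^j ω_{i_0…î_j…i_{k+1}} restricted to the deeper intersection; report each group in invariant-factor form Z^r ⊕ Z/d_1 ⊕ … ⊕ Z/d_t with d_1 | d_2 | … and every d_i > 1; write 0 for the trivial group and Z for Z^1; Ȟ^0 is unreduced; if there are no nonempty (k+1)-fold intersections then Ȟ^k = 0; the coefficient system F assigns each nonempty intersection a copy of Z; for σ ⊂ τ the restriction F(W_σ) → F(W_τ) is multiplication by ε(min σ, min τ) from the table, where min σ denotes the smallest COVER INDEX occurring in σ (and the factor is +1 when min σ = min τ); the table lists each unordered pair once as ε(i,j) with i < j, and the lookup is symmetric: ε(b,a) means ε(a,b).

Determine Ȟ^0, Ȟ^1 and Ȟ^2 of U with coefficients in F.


Ȟ^0 ≅ 0, Ȟ^1 ≅ Z ⊕ Z/2, Ȟ^2 ≅ 0

intersection data:
  W12={s} W13={q,w} W14={t} W15={p,u} W23={v} W45={r}
C dims 5,6; δ0: rk 5, SNF 1^4·2
Ȟ^0 = (5 − 5) − 0 = 0, so Ȟ^0 ≅ 0
Ȟ^1 = (6 − 0) − 5 = 1 plus torsion [2], so Ȟ^1 ≅ Z ⊕ Z/2
Ȟ^2 = (0 − 0) − 0 = 0, so Ȟ^2 ≅ 0


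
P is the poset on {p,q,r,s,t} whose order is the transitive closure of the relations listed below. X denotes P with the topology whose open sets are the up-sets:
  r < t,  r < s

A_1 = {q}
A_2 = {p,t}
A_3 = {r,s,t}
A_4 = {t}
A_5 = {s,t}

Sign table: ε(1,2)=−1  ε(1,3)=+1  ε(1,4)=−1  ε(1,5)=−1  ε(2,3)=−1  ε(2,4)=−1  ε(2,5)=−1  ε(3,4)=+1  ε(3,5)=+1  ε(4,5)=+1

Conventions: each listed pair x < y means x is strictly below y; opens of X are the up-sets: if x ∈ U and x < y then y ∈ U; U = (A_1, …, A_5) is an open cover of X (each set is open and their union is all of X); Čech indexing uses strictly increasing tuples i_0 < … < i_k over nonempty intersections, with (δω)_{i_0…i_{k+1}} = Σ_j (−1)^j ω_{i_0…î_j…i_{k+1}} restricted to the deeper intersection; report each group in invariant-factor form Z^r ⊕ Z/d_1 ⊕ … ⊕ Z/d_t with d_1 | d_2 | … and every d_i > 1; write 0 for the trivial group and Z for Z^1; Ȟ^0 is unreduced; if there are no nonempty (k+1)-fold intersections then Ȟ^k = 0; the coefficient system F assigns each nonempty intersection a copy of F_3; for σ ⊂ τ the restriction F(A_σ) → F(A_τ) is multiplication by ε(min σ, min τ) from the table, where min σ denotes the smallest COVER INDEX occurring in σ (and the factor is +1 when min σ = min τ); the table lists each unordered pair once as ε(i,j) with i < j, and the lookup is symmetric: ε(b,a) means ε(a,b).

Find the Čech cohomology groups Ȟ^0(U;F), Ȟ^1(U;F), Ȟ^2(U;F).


Ȟ^0 ≅ Z/3 ⊕ Z/3,  Ȟ^1 ≅ 0,  Ȟ^2 ≅ 0

nerve simplices:
  A23={t} A24={t} A25={t} A34={t} A35={s,t} A45={t}
  A234={t} A235={t} A245={t} A345={t}
  A2345={t}
C dims 5,6,4,1; δ0: rk_F3 3; δ1: rk_F3 3; δ2: rk_F3 1
degree 0: 5−3−0 = 2 → Ȟ^0 ≅ Z/3 ⊕ Z/3
degree 1: 6−3−3 = 0 → Ȟ^1 ≅ 0
degree 2: 4−1−3 = 0 → Ȟ^2 ≅ 0


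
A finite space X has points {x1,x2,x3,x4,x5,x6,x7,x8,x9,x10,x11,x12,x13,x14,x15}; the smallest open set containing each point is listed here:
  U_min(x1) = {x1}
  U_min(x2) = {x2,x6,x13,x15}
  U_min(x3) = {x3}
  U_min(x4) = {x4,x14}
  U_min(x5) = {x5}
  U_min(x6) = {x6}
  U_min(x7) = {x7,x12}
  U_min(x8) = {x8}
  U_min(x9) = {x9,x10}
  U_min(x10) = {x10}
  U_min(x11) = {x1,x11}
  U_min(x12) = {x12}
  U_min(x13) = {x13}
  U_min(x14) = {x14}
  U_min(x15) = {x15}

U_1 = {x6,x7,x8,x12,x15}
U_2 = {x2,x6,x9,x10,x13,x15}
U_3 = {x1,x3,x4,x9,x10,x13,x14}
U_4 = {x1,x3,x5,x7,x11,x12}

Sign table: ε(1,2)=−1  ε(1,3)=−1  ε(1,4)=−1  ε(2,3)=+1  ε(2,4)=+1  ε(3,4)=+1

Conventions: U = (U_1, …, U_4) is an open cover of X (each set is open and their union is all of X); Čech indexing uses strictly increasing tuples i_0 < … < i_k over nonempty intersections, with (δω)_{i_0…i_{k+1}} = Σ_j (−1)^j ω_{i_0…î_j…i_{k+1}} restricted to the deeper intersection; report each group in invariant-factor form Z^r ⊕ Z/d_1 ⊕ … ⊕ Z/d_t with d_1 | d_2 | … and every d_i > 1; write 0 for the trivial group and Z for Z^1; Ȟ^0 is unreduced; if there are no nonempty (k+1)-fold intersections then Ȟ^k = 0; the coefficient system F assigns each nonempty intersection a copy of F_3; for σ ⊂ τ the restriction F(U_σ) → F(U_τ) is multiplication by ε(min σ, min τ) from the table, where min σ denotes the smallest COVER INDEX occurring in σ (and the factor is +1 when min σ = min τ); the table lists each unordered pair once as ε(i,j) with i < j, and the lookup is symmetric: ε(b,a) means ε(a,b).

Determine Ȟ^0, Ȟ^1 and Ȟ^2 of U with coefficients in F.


nonempty intersections:
  U12={x6,x15} U14={x7,x12} U23={x9,x10,x13} U34={x1,x3}
C dims 4,4; δ0: rk_F3 3
Ȟ^0: (4−3)−0=1 ⇒ Z/3
Ȟ^1: (4−0)−3=1 ⇒ Z/3
Ȟ^2: (0−0)−0=0 ⇒ 0

Ȟ^0 ≅ Z/3, Ȟ^1 ≅ Z/3 and Ȟ^2 ≅ 0


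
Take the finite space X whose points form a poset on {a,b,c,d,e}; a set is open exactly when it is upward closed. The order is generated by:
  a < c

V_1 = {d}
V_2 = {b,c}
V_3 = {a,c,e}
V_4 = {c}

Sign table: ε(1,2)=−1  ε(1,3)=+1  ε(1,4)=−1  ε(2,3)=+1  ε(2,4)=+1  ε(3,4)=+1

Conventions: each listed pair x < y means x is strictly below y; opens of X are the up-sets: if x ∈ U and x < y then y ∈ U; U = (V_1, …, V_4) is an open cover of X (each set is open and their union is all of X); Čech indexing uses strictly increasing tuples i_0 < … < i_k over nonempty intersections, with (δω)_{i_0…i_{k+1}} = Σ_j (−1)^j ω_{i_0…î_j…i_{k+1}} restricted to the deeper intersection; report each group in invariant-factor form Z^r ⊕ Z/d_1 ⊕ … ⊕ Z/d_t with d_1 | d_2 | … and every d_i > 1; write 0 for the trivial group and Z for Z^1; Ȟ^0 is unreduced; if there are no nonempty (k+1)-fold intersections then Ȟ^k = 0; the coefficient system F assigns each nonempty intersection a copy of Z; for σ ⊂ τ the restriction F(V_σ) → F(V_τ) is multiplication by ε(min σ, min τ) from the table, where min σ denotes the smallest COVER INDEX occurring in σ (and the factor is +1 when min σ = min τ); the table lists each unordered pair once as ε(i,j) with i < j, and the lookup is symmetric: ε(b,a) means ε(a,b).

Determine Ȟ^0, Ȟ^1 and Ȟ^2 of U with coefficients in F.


nonempty overlaps:
  V23={c} V24={c} V34={c}
  V234={c}
C dims 4,3,1; δ0: rk 2, SNF 1^2; δ1: rk 1, SNF 1^1
degree 0: 4−2−0 = 2 → Ȟ^0 ≅ Z^2
degree 1: 3−1−2 = 0 → Ȟ^1 ≅ 0
degree 2: 1−0−1 = 0 → Ȟ^2 ≅ 0

Ȟ^0 = Z^2, Ȟ^1 = 0 and Ȟ^2 = 0


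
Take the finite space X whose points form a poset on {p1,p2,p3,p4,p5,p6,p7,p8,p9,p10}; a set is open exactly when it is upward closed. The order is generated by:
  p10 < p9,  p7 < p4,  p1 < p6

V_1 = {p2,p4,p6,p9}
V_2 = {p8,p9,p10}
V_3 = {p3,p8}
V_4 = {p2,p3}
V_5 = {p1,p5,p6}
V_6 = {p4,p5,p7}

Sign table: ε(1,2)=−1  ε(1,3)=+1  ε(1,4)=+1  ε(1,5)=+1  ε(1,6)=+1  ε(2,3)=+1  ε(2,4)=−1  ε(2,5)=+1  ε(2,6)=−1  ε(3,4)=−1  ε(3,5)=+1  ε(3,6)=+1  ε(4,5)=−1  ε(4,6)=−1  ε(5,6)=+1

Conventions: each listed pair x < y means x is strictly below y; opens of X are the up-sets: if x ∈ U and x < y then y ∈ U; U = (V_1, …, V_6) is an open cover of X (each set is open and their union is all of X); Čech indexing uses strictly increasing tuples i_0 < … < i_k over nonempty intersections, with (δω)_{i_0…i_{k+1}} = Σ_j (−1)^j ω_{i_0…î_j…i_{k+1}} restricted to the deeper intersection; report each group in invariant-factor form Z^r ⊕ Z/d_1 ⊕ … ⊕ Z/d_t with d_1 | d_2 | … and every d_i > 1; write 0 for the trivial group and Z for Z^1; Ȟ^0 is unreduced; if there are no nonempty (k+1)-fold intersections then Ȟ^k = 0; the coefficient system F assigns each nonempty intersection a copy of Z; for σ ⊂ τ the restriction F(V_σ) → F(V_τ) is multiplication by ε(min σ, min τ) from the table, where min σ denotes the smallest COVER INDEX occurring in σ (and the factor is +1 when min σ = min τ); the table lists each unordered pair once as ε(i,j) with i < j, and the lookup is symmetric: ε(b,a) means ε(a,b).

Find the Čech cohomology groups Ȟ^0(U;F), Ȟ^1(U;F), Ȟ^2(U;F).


Ȟ^0(U;F) ≅ Z; Ȟ^1(U;F) ≅ Z^2; Ȟ^2(U;F) ≅ 0

nonempty overlaps:
  V12={p9} V14={p2} V15={p6} V16={p4} V23={p8} V34={p3} V56={p5}
C dims 6,7; δ0: rk 5, SNF 1^5
degree 0: 6−5−0 = 1 → Ȟ^0 ≅ Z
degree 1: 7−0−5 = 2 → Ȟ^1 ≅ Z^2
degree 2: 0−0−0 = 0 → Ȟ^2 ≅ 0


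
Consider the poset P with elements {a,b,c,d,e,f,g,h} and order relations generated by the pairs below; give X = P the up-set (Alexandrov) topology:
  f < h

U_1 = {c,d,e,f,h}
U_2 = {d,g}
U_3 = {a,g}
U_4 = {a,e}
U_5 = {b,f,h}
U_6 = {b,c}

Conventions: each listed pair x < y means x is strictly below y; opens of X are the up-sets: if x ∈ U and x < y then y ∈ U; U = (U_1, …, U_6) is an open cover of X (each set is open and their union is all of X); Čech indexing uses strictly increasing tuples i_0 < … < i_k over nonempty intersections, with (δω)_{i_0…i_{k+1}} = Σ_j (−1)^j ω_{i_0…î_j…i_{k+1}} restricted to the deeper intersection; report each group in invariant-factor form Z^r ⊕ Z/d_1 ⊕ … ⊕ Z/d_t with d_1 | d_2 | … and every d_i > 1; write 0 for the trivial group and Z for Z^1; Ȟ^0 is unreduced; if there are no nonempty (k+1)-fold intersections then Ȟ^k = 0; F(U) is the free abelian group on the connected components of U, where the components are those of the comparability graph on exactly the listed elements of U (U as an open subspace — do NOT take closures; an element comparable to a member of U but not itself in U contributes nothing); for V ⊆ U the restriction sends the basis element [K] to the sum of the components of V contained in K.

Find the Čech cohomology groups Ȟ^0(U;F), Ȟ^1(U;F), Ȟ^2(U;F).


nerve of the cover:
  U12={d} U14={e} U15={f,h} U16={c} U23={g} U34={a} U56={b}
components per intersection:
  U1: {c} {d} {e} {f,h}
  U2: {d} {g}
  U3: {a} {g}
  U4: {a} {e}
  U5: {b} {f,h}
  U6: {b} {c}
  U12: {d}
  U14: {e}
  U15: {f,h}
  U16: {c}
  U23: {g}
  U34: {a}
  U56: {b}
C dims 14,7; δ0: rk 7, SNF 1^7
Ȟ^0 = (14 − 7) − 0 = 7, so Ȟ^0 ≅ Z^7
Ȟ^1 = (7 − 0) − 7 = 0, so Ȟ^1 ≅ 0
Ȟ^2 = (0 − 0) − 0 = 0, so Ȟ^2 ≅ 0

Ȟ^0 ≅ Z^7; Ȟ^1 ≅ 0; Ȟ^2 ≅ 0
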